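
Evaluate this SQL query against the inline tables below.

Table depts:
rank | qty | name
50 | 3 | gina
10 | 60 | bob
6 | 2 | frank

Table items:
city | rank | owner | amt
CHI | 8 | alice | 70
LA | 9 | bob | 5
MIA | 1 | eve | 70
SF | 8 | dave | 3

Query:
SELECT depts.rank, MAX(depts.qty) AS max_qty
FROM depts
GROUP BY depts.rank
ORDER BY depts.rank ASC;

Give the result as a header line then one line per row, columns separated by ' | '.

After GROUP BY (3 rows):
depts.rank | max_qty
50 | 3
10 | 60
6 | 2
After ORDER BY (3 rows):
depts.rank | max_qty
6 | 2
10 | 60
50 | 3

== RESULT ==
depts.rank | max_qty
6 | 2
10 | 60
50 | 3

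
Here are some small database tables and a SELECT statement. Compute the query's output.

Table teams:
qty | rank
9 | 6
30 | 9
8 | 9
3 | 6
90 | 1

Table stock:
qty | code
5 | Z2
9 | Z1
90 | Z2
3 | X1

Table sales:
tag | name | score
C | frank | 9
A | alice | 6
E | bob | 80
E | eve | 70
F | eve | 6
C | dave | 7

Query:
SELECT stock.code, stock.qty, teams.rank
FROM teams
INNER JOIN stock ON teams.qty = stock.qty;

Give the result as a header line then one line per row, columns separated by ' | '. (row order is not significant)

== RESULT ==
stock.code | stock.qty | teams.rank
Z1 | 9 | 6
X1 | 3 | 6
Z2 | 90 | 1

Derivation:
After JOIN stock (3 rows):
teams.qty | teams.rank | stock.qty | stock.code
9 | 6 | 9 | Z1
3 | 6 | 3 | X1
90 | 1 | 90 | Z2
After SELECT (3 rows):
stock.code | stock.qty | teams.rank
Z1 | 9 | 6
X1 | 3 | 6
Z2 | 90 | 1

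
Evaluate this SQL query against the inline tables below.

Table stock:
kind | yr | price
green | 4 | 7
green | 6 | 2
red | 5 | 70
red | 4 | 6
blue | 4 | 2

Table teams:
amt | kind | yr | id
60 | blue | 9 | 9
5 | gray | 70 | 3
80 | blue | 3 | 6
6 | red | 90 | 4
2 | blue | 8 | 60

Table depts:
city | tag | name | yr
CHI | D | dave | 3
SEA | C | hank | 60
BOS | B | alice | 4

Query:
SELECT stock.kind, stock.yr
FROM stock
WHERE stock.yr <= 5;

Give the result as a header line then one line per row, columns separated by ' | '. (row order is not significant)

== RESULT ==
stock.kind | stock.yr
green | 4
red | 5
red | 4
blue | 4

Derivation:
After WHERE (4 rows):
stock.kind | stock.yr | stock.price
green | 4 | 7
red | 5 | 70
red | 4 | 6
blue | 4 | 2
After SELECT (4 rows):
stock.kind | stock.yr
green | 4
red | 5
red | 4
blue | 4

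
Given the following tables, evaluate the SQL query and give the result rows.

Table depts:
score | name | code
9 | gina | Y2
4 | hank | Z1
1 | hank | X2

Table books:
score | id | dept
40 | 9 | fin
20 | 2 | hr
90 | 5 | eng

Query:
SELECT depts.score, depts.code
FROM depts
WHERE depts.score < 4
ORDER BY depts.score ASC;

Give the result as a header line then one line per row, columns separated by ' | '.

== RESULT ==
depts.score | depts.code
1 | X2

Derivation:
After WHERE (1 rows):
depts.score | depts.name | depts.code
1 | hank | X2
After SELECT (1 rows):
depts.score | depts.code
1 | X2
After ORDER BY (1 rows):
depts.score | depts.code
1 | X2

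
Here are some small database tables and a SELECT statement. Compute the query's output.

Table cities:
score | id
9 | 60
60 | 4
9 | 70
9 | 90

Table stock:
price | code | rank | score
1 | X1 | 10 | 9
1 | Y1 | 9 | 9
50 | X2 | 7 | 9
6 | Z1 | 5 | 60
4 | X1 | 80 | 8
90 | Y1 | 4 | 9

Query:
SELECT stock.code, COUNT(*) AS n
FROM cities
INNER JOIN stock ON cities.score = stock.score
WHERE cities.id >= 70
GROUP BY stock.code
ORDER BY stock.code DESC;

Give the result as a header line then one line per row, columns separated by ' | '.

== RESULT ==
stock.code | n
Y1 | 4
X2 | 2
X1 | 2

Derivation:
After JOIN stock (13 rows):
cities.score | cities.id | stock.price | stock.code | stock.rank | stock.score
9 | 60 | 1 | X1 | 10 | 9
9 | 60 | 1 | Y1 | 9 | 9
9 | 60 | 50 | X2 | 7 | 9
9 | 60 | 90 | Y1 | 4 | 9
60 | 4 | 6 | Z1 | 5 | 60
9 | 70 | 1 | X1 | 10 | 9
9 | 70 | 1 | Y1 | 9 | 9
9 | 70 | 50 | X2 | 7 | 9
9 | 70 | 90 | Y1 | 4 | 9
9 | 90 | 1 | X1 | 10 | 9
9 | 90 | 1 | Y1 | 9 | 9
9 | 90 | 50 | X2 | 7 | 9
9 | 90 | 90 | Y1 | 4 | 9
After WHERE (8 rows):
cities.score | cities.id | stock.price | stock.code | stock.rank | stock.score
9 | 70 | 1 | X1 | 10 | 9
9 | 70 | 1 | Y1 | 9 | 9
9 | 70 | 50 | X2 | 7 | 9
9 | 70 | 90 | Y1 | 4 | 9
9 | 90 | 1 | X1 | 10 | 9
9 | 90 | 1 | Y1 | 9 | 9
9 | 90 | 50 | X2 | 7 | 9
9 | 90 | 90 | Y1 | 4 | 9
After GROUP BY (3 rows):
stock.code | n
X1 | 2
Y1 | 4
X2 | 2
After ORDER BY (3 rows):
stock.code | n
Y1 | 4
X2 | 2
X1 | 2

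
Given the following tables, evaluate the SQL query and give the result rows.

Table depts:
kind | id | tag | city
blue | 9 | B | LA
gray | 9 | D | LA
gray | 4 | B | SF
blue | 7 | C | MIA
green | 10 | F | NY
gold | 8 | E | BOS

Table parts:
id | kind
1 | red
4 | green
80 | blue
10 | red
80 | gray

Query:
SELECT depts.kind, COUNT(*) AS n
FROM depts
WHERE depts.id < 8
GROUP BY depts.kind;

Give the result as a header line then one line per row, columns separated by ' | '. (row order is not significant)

== RESULT ==
depts.kind | n
gray | 1
blue | 1

Derivation:
After WHERE (2 rows):
depts.kind | depts.id | depts.tag | depts.city
gray | 4 | B | SF
blue | 7 | C | MIA
After GROUP BY (2 rows):
depts.kind | n
gray | 1
blue | 1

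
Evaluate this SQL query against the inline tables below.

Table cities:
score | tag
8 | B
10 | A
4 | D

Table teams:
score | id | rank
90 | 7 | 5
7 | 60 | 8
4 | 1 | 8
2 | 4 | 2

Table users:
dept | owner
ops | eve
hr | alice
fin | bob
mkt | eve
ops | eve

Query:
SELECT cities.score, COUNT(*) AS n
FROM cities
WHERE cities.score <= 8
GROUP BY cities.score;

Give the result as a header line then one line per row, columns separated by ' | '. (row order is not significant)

== RESULT ==
cities.score | n
8 | 1
4 | 1

Derivation:
After WHERE (2 rows):
cities.score | cities.tag
8 | B
4 | D
After GROUP BY (2 rows):
cities.score | n
8 | 1
4 | 1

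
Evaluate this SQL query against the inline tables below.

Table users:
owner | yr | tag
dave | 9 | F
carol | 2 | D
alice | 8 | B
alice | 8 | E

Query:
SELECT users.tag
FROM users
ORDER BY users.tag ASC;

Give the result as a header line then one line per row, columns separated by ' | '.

After SELECT (4 rows):
users.tag
F
D
B
E
After ORDER BY (4 rows):
users.tag
B
D
E
F

== RESULT ==
users.tag
B
D
E
F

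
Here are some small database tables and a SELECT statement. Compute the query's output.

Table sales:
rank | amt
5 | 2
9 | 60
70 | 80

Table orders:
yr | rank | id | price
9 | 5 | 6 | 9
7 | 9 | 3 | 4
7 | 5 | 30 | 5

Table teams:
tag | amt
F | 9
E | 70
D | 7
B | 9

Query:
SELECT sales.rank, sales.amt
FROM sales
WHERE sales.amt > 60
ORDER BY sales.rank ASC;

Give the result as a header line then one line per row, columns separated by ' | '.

== RESULT ==
sales.rank | sales.amt
70 | 80

Derivation:
After WHERE (1 rows):
sales.rank | sales.amt
70 | 80
After SELECT (1 rows):
sales.rank | sales.amt
70 | 80
After ORDER BY (1 rows):
sales.rank | sales.amt
70 | 80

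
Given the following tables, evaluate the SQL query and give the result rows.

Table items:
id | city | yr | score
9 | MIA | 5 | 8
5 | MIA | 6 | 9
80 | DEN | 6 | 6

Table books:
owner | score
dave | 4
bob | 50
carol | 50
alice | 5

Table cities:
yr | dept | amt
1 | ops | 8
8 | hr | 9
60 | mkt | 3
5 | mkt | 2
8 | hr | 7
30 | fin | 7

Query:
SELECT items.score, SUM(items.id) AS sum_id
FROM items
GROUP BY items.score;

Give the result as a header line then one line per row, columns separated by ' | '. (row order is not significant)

== RESULT ==
items.score | sum_id
8 | 9
9 | 5
6 | 80

Derivation:
After GROUP BY (3 rows):
items.score | sum_id
8 | 9
9 | 5
6 | 80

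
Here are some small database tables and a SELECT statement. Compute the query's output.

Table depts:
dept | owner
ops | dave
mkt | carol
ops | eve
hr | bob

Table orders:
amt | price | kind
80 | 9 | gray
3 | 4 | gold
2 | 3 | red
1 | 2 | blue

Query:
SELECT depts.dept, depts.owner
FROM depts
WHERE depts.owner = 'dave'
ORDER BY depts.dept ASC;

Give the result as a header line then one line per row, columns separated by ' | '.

After WHERE (1 rows):
depts.dept | depts.owner
ops | dave
After SELECT (1 rows):
depts.dept | depts.owner
ops | dave
After ORDER BY (1 rows):
depts.dept | depts.owner
ops | dave

== RESULT ==
depts.dept | depts.owner
ops | dave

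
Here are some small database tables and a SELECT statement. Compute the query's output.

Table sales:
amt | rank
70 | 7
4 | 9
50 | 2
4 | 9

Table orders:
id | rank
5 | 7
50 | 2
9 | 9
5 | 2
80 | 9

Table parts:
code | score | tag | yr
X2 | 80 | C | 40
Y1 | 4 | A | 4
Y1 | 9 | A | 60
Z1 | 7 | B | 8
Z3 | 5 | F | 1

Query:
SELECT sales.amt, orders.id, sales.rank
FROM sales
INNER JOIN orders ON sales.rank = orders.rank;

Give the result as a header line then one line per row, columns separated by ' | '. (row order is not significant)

== RESULT ==
sales.amt | orders.id | sales.rank
70 | 5 | 7
4 | 9 | 9
4 | 80 | 9
50 | 50 | 2
50 | 5 | 2
4 | 9 | 9
4 | 80 | 9

Derivation:
After JOIN orders (7 rows):
sales.amt | sales.rank | orders.id | orders.rank
70 | 7 | 5 | 7
4 | 9 | 9 | 9
4 | 9 | 80 | 9
50 | 2 | 50 | 2
50 | 2 | 5 | 2
4 | 9 | 9 | 9
4 | 9 | 80 | 9
After SELECT (7 rows):
sales.amt | orders.id | sales.rank
70 | 5 | 7
4 | 9 | 9
4 | 80 | 9
50 | 50 | 2
50 | 5 | 2
4 | 9 | 9
4 | 80 | 9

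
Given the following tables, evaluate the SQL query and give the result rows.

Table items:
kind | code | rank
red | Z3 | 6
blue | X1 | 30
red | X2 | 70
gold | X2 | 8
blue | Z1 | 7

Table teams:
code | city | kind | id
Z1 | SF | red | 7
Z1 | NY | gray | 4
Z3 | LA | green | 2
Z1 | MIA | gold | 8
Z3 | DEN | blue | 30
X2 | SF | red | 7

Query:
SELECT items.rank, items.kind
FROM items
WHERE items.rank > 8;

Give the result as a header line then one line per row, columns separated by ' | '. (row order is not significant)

After WHERE (2 rows):
items.kind | items.code | items.rank
blue | X1 | 30
red | X2 | 70
After SELECT (2 rows):
items.rank | items.kind
30 | blue
70 | red

== RESULT ==
items.rank | items.kind
30 | blue
70 | red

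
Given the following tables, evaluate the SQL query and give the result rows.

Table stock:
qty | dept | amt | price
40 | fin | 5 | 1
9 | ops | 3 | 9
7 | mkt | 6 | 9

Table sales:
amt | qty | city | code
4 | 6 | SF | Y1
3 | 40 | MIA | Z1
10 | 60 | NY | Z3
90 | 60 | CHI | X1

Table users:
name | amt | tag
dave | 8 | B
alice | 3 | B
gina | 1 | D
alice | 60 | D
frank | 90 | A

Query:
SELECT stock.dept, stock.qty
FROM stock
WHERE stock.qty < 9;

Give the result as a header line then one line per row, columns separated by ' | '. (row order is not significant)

After WHERE (1 rows):
stock.qty | stock.dept | stock.amt | stock.price
7 | mkt | 6 | 9
After SELECT (1 rows):
stock.dept | stock.qty
mkt | 7

== RESULT ==
stock.dept | stock.qty
mkt | 7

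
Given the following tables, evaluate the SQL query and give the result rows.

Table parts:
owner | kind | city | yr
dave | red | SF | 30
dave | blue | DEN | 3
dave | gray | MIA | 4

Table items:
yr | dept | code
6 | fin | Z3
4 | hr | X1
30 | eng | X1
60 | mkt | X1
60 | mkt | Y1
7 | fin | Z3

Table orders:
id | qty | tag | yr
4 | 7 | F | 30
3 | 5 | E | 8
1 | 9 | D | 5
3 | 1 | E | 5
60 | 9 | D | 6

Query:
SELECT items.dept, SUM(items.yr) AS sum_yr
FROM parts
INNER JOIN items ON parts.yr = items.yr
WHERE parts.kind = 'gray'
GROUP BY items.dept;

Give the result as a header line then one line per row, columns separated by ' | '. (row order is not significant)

After JOIN items (2 rows):
parts.owner | parts.kind | parts.city | parts.yr | items.yr | items.dept | items.code
dave | red | SF | 30 | 30 | eng | X1
dave | gray | MIA | 4 | 4 | hr | X1
After WHERE (1 rows):
parts.owner | parts.kind | parts.city | parts.yr | items.yr | items.dept | items.code
dave | gray | MIA | 4 | 4 | hr | X1
After GROUP BY (1 rows):
items.dept | sum_yr
hr | 4

== RESULT ==
items.dept | sum_yr
hr | 4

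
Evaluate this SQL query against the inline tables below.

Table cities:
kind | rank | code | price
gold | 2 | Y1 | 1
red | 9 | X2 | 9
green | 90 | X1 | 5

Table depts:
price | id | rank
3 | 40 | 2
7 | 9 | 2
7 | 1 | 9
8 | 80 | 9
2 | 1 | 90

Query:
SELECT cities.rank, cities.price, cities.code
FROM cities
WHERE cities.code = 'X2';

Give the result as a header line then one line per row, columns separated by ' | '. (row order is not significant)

== RESULT ==
cities.rank | cities.price | cities.code
9 | 9 | X2

Derivation:
After WHERE (1 rows):
cities.kind | cities.rank | cities.code | cities.price
red | 9 | X2 | 9
After SELECT (1 rows):
cities.rank | cities.price | cities.code
9 | 9 | X2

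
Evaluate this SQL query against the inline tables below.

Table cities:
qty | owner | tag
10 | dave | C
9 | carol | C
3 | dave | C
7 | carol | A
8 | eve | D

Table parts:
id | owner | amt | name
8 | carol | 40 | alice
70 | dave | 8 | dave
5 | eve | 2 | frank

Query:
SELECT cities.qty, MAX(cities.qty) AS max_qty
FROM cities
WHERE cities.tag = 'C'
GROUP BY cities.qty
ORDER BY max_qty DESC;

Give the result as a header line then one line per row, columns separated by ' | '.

== RESULT ==
cities.qty | max_qty
10 | 10
9 | 9
3 | 3

Derivation:
After WHERE (3 rows):
cities.qty | cities.owner | cities.tag
10 | dave | C
9 | carol | C
3 | dave | C
After GROUP BY (3 rows):
cities.qty | max_qty
10 | 10
9 | 9
3 | 3
After ORDER BY (3 rows):
cities.qty | max_qty
10 | 10
9 | 9
3 | 3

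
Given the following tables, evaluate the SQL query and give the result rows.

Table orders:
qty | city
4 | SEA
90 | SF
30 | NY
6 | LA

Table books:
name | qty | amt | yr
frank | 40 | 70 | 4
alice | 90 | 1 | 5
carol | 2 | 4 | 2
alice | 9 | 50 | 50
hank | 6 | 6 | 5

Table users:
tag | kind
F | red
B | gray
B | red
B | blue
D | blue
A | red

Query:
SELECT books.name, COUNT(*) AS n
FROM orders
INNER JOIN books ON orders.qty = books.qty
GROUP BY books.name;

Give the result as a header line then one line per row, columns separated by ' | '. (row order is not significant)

After JOIN books (2 rows):
orders.qty | orders.city | books.name | books.qty | books.amt | books.yr
90 | SF | alice | 90 | 1 | 5
6 | LA | hank | 6 | 6 | 5
After GROUP BY (2 rows):
books.name | n
alice | 1
hank | 1

== RESULT ==
books.name | n
alice | 1
hank | 1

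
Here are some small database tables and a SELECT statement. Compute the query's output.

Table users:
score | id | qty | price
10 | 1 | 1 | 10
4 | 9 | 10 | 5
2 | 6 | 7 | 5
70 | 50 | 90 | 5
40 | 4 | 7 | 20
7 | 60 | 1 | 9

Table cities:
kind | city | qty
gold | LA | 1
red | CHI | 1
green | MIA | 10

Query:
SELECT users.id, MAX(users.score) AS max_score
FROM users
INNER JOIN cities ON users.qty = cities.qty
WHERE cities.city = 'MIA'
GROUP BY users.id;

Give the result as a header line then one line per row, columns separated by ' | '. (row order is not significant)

== RESULT ==
users.id | max_score
9 | 4

Derivation:
After JOIN cities (5 rows):
users.score | users.id | users.qty | users.price | cities.kind | cities.city | cities.qty
10 | 1 | 1 | 10 | gold | LA | 1
10 | 1 | 1 | 10 | red | CHI | 1
4 | 9 | 10 | 5 | green | MIA | 10
7 | 60 | 1 | 9 | gold | LA | 1
7 | 60 | 1 | 9 | red | CHI | 1
After WHERE (1 rows):
users.score | users.id | users.qty | users.price | cities.kind | cities.city | cities.qty
4 | 9 | 10 | 5 | green | MIA | 10
After GROUP BY (1 rows):
users.id | max_score
9 | 4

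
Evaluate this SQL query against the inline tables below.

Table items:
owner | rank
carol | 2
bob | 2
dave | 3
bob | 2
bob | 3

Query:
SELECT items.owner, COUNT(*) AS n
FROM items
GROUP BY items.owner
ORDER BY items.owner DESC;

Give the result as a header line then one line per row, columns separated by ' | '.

After GROUP BY (3 rows):
items.owner | n
carol | 1
bob | 3
dave | 1
After ORDER BY (3 rows):
items.owner | n
dave | 1
carol | 1
bob | 3

== RESULT ==
items.owner | n
dave | 1
carol | 1
bob | 3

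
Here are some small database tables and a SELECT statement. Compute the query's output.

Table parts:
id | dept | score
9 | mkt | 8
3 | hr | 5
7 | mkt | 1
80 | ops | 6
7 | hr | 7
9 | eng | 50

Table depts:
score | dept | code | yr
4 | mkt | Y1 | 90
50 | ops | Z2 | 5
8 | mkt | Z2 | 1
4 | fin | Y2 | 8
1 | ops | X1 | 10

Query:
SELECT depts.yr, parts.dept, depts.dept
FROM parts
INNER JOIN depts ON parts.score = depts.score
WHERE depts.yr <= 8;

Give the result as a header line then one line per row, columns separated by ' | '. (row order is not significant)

== RESULT ==
depts.yr | parts.dept | depts.dept
1 | mkt | mkt
5 | eng | ops

Derivation:
After JOIN depts (3 rows):
parts.id | parts.dept | parts.score | depts.score | depts.dept | depts.code | depts.yr
9 | mkt | 8 | 8 | mkt | Z2 | 1
7 | mkt | 1 | 1 | ops | X1 | 10
9 | eng | 50 | 50 | ops | Z2 | 5
After WHERE (2 rows):
parts.id | parts.dept | parts.score | depts.score | depts.dept | depts.code | depts.yr
9 | mkt | 8 | 8 | mkt | Z2 | 1
9 | eng | 50 | 50 | ops | Z2 | 5
After SELECT (2 rows):
depts.yr | parts.dept | depts.dept
1 | mkt | mkt
5 | eng | ops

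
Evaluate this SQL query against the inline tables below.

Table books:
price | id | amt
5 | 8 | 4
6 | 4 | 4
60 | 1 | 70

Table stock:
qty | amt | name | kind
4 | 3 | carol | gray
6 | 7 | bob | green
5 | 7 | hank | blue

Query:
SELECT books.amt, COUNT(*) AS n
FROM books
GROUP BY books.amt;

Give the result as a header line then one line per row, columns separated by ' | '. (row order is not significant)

After GROUP BY (2 rows):
books.amt | n
4 | 2
70 | 1

== RESULT ==
books.amt | n
4 | 2
70 | 1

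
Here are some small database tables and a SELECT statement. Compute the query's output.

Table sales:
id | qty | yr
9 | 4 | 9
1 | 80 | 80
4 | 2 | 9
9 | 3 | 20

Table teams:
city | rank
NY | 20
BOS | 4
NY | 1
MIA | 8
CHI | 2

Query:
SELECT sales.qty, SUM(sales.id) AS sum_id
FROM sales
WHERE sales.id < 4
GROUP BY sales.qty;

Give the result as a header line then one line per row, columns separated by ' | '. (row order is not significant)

After WHERE (1 rows):
sales.id | sales.qty | sales.yr
1 | 80 | 80
After GROUP BY (1 rows):
sales.qty | sum_id
80 | 1

== RESULT ==
sales.qty | sum_id
80 | 1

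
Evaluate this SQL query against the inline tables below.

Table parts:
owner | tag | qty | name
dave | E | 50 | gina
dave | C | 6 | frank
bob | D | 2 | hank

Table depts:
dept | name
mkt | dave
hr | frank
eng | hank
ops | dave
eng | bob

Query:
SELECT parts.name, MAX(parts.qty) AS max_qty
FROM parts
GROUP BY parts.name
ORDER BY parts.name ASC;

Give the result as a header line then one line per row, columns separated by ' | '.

== RESULT ==
parts.name | max_qty
frank | 6
gina | 50
hank | 2

Derivation:
After GROUP BY (3 rows):
parts.name | max_qty
gina | 50
frank | 6
hank | 2
After ORDER BY (3 rows):
parts.name | max_qty
frank | 6
gina | 50
hank | 2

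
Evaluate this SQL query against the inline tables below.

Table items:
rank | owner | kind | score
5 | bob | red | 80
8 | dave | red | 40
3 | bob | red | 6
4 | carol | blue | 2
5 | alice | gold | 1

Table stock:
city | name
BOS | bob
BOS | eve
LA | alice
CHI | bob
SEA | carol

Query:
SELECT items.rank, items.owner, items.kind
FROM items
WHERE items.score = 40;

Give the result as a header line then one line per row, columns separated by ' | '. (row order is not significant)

== RESULT ==
items.rank | items.owner | items.kind
8 | dave | red

Derivation:
After WHERE (1 rows):
items.rank | items.owner | items.kind | items.score
8 | dave | red | 40
After SELECT (1 rows):
items.rank | items.owner | items.kind
8 | dave | red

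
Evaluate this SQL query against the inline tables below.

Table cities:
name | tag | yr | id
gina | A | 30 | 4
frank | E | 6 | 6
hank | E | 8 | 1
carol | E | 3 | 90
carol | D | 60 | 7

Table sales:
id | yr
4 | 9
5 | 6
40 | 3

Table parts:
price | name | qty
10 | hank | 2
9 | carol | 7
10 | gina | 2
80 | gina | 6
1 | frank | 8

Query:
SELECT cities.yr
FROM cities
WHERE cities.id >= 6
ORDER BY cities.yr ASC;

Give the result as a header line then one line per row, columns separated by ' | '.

== RESULT ==
cities.yr
3
6
60

Derivation:
After WHERE (3 rows):
cities.name | cities.tag | cities.yr | cities.id
frank | E | 6 | 6
carol | E | 3 | 90
carol | D | 60 | 7
After SELECT (3 rows):
cities.yr
6
3
60
After ORDER BY (3 rows):
cities.yr
3
6
60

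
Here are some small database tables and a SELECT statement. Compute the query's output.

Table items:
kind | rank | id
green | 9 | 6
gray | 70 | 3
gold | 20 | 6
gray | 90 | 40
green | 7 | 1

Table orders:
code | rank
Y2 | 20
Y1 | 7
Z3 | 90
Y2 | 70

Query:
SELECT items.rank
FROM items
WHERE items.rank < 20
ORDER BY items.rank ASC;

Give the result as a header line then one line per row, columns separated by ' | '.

== RESULT ==
items.rank
7
9

Derivation:
After WHERE (2 rows):
items.kind | items.rank | items.id
green | 9 | 6
green | 7 | 1
After SELECT (2 rows):
items.rank
9
7
After ORDER BY (2 rows):
items.rank
7
9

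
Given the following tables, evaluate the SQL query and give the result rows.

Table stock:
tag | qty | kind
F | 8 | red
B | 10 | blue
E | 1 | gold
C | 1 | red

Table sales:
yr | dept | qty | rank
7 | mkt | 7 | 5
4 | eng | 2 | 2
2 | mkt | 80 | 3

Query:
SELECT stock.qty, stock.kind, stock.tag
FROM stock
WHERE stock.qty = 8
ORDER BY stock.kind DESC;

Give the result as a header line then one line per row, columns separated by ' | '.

After WHERE (1 rows):
stock.tag | stock.qty | stock.kind
F | 8 | red
After SELECT (1 rows):
stock.qty | stock.kind | stock.tag
8 | red | F
After ORDER BY (1 rows):
stock.qty | stock.kind | stock.tag
8 | red | F

== RESULT ==
stock.qty | stock.kind | stock.tag
8 | red | F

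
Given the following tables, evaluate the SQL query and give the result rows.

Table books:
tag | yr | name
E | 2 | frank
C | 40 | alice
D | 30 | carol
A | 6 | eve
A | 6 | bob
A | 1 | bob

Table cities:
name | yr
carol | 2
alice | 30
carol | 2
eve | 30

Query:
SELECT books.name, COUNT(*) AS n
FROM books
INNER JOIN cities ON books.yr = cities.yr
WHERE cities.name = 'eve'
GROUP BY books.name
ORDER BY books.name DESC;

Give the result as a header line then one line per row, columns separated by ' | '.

== RESULT ==
books.name | n
carol | 1

Derivation:
After JOIN cities (4 rows):
books.tag | books.yr | books.name | cities.name | cities.yr
E | 2 | frank | carol | 2
E | 2 | frank | carol | 2
D | 30 | carol | alice | 30
D | 30 | carol | eve | 30
After WHERE (1 rows):
books.tag | books.yr | books.name | cities.name | cities.yr
D | 30 | carol | eve | 30
After GROUP BY (1 rows):
books.name | n
carol | 1
After ORDER BY (1 rows):
books.name | n
carol | 1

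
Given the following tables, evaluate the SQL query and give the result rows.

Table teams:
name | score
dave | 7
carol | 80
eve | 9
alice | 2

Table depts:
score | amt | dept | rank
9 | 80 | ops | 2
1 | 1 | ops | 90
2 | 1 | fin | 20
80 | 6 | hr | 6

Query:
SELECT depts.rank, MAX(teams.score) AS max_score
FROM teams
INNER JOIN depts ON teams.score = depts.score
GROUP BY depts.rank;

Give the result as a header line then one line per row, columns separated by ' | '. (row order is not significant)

After JOIN depts (3 rows):
teams.name | teams.score | depts.score | depts.amt | depts.dept | depts.rank
carol | 80 | 80 | 6 | hr | 6
eve | 9 | 9 | 80 | ops | 2
alice | 2 | 2 | 1 | fin | 20
After GROUP BY (3 rows):
depts.rank | max_score
6 | 80
2 | 9
20 | 2

== RESULT ==
depts.rank | max_score
6 | 80
2 | 9
20 | 2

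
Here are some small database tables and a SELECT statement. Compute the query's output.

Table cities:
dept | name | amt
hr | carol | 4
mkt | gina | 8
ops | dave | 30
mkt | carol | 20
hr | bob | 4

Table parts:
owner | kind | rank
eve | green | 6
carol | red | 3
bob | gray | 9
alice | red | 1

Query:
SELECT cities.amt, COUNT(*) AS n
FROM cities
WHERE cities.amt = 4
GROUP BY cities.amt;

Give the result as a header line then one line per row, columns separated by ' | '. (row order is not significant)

== RESULT ==
cities.amt | n
4 | 2

Derivation:
After WHERE (2 rows):
cities.dept | cities.name | cities.amt
hr | carol | 4
hr | bob | 4
After GROUP BY (1 rows):
cities.amt | n
4 | 2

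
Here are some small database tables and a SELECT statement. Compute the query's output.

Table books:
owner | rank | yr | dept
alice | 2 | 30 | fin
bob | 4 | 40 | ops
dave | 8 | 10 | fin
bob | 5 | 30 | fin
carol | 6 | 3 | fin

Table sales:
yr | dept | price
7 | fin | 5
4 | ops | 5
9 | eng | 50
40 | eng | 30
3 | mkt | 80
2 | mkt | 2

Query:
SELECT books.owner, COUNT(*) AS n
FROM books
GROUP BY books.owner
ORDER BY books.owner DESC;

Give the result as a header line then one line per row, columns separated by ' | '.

== RESULT ==
books.owner | n
dave | 1
carol | 1
bob | 2
alice | 1

Derivation:
After GROUP BY (4 rows):
books.owner | n
alice | 1
bob | 2
dave | 1
carol | 1
After ORDER BY (4 rows):
books.owner | n
dave | 1
carol | 1
bob | 2
alice | 1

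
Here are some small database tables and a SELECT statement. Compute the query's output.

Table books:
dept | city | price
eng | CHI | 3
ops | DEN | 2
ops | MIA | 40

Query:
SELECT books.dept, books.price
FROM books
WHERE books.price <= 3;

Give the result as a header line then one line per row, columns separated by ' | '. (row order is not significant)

After WHERE (2 rows):
books.dept | books.city | books.price
eng | CHI | 3
ops | DEN | 2
After SELECT (2 rows):
books.dept | books.price
eng | 3
ops | 2

== RESULT ==
books.dept | books.price
eng | 3
ops | 2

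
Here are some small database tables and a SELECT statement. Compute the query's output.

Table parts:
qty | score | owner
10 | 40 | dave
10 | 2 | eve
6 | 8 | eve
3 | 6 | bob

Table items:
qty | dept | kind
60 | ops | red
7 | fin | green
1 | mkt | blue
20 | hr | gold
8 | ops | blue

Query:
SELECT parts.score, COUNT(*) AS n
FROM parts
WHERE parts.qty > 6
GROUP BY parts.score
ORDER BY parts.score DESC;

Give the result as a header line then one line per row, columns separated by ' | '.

== RESULT ==
parts.score | n
40 | 1
2 | 1

Derivation:
After WHERE (2 rows):
parts.qty | parts.score | parts.owner
10 | 40 | dave
10 | 2 | eve
After GROUP BY (2 rows):
parts.score | n
40 | 1
2 | 1
After ORDER BY (2 rows):
parts.score | n
40 | 1
2 | 1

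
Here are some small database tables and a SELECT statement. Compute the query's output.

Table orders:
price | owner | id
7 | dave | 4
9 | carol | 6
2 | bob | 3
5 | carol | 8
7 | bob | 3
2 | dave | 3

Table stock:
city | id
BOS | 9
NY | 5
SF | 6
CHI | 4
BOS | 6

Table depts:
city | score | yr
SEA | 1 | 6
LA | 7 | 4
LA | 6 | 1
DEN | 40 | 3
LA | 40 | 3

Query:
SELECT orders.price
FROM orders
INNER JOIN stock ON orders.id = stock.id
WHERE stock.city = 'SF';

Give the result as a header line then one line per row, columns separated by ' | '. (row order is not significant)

After JOIN stock (3 rows):
orders.price | orders.owner | orders.id | stock.city | stock.id
7 | dave | 4 | CHI | 4
9 | carol | 6 | SF | 6
9 | carol | 6 | BOS | 6
After WHERE (1 rows):
orders.price | orders.owner | orders.id | stock.city | stock.id
9 | carol | 6 | SF | 6
After SELECT (1 rows):
orders.price
9

== RESULT ==
orders.price
9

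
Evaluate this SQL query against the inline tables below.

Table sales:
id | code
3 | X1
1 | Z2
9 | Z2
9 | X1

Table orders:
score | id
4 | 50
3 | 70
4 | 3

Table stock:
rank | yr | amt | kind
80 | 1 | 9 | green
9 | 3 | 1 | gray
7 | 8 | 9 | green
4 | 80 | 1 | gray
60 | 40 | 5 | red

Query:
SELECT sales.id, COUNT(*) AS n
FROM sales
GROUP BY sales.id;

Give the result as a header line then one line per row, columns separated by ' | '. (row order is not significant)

After GROUP BY (3 rows):
sales.id | n
3 | 1
1 | 1
9 | 2

== RESULT ==
sales.id | n
3 | 1
1 | 1
9 | 2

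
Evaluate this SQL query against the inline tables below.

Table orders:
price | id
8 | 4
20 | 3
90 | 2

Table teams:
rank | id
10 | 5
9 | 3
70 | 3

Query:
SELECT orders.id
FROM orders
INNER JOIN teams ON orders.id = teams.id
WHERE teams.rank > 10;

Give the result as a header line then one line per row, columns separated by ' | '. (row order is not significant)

After JOIN teams (2 rows):
orders.price | orders.id | teams.rank | teams.id
20 | 3 | 9 | 3
20 | 3 | 70 | 3
After WHERE (1 rows):
orders.price | orders.id | teams.rank | teams.id
20 | 3 | 70 | 3
After SELECT (1 rows):
orders.id
3

== RESULT ==
orders.id
3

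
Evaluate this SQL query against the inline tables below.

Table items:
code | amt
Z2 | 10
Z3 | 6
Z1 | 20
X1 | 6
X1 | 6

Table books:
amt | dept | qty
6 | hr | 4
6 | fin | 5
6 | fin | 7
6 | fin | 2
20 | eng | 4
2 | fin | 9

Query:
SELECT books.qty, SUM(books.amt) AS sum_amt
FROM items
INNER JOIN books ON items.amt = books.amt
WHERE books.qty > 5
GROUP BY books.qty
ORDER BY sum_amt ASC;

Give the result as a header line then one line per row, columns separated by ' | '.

== RESULT ==
books.qty | sum_amt
7 | 18

Derivation:
After JOIN books (13 rows):
items.code | items.amt | books.amt | books.dept | books.qty
Z3 | 6 | 6 | hr | 4
Z3 | 6 | 6 | fin | 5
Z3 | 6 | 6 | fin | 7
Z3 | 6 | 6 | fin | 2
Z1 | 20 | 20 | eng | 4
X1 | 6 | 6 | hr | 4
X1 | 6 | 6 | fin | 5
X1 | 6 | 6 | fin | 7
X1 | 6 | 6 | fin | 2
X1 | 6 | 6 | hr | 4
X1 | 6 | 6 | fin | 5
X1 | 6 | 6 | fin | 7
X1 | 6 | 6 | fin | 2
After WHERE (3 rows):
items.code | items.amt | books.amt | books.dept | books.qty
Z3 | 6 | 6 | fin | 7
X1 | 6 | 6 | fin | 7
X1 | 6 | 6 | fin | 7
After GROUP BY (1 rows):
books.qty | sum_amt
7 | 18
After ORDER BY (1 rows):
books.qty | sum_amt
7 | 18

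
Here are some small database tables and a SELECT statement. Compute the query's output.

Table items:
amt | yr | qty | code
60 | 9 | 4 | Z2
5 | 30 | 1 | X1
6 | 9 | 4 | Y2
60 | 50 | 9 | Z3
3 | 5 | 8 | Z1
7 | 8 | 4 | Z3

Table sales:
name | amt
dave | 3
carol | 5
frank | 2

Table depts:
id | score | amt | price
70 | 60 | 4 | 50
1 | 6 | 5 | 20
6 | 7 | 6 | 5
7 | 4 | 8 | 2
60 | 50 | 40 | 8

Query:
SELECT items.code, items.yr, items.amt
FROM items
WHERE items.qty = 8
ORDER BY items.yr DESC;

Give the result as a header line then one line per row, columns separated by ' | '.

== RESULT ==
items.code | items.yr | items.amt
Z1 | 5 | 3

Derivation:
After WHERE (1 rows):
items.amt | items.yr | items.qty | items.code
3 | 5 | 8 | Z1
After SELECT (1 rows):
items.code | items.yr | items.amt
Z1 | 5 | 3
After ORDER BY (1 rows):
items.code | items.yr | items.amt
Z1 | 5 | 3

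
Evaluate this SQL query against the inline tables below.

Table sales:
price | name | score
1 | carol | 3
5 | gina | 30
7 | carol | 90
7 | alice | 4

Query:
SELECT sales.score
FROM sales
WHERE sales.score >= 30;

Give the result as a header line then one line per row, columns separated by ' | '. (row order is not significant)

After WHERE (2 rows):
sales.price | sales.name | sales.score
5 | gina | 30
7 | carol | 90
After SELECT (2 rows):
sales.score
30
90

== RESULT ==
sales.score
30
90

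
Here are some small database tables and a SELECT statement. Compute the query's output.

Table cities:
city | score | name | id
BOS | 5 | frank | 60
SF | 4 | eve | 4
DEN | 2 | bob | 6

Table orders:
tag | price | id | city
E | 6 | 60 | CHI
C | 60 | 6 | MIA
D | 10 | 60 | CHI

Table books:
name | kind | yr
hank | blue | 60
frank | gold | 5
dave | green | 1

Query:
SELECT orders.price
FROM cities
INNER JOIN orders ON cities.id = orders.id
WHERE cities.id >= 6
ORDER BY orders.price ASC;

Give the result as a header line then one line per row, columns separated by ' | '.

== RESULT ==
orders.price
6
10
60

Derivation:
After JOIN orders (3 rows):
cities.city | cities.score | cities.name | cities.id | orders.tag | orders.price | orders.id | orders.city
BOS | 5 | frank | 60 | E | 6 | 60 | CHI
BOS | 5 | frank | 60 | D | 10 | 60 | CHI
DEN | 2 | bob | 6 | C | 60 | 6 | MIA
After WHERE (3 rows):
cities.city | cities.score | cities.name | cities.id | orders.tag | orders.price | orders.id | orders.city
BOS | 5 | frank | 60 | E | 6 | 60 | CHI
BOS | 5 | frank | 60 | D | 10 | 60 | CHI
DEN | 2 | bob | 6 | C | 60 | 6 | MIA
After SELECT (3 rows):
orders.price
6
10
60
After ORDER BY (3 rows):
orders.price
6
10
60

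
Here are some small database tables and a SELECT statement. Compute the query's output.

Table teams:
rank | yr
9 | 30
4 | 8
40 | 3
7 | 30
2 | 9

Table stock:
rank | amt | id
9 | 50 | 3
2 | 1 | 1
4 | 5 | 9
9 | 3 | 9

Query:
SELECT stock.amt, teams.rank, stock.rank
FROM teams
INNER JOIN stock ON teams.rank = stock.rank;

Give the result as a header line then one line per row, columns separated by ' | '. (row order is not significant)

== RESULT ==
stock.amt | teams.rank | stock.rank
50 | 9 | 9
3 | 9 | 9
5 | 4 | 4
1 | 2 | 2

Derivation:
After JOIN stock (4 rows):
teams.rank | teams.yr | stock.rank | stock.amt | stock.id
9 | 30 | 9 | 50 | 3
9 | 30 | 9 | 3 | 9
4 | 8 | 4 | 5 | 9
2 | 9 | 2 | 1 | 1
After SELECT (4 rows):
stock.amt | teams.rank | stock.rank
50 | 9 | 9
3 | 9 | 9
5 | 4 | 4
1 | 2 | 2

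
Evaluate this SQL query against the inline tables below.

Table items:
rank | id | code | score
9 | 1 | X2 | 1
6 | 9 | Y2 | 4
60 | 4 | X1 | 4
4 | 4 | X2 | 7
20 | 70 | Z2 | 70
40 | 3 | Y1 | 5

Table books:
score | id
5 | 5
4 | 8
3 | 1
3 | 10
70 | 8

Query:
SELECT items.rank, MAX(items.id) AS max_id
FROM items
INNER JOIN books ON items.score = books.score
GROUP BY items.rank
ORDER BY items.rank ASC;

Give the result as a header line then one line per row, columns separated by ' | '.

After JOIN books (4 rows):
items.rank | items.id | items.code | items.score | books.score | books.id
6 | 9 | Y2 | 4 | 4 | 8
60 | 4 | X1 | 4 | 4 | 8
20 | 70 | Z2 | 70 | 70 | 8
40 | 3 | Y1 | 5 | 5 | 5
After GROUP BY (4 rows):
items.rank | max_id
6 | 9
60 | 4
20 | 70
40 | 3
After ORDER BY (4 rows):
items.rank | max_id
6 | 9
20 | 70
40 | 3
60 | 4

== RESULT ==
items.rank | max_id
6 | 9
20 | 70
40 | 3
60 | 4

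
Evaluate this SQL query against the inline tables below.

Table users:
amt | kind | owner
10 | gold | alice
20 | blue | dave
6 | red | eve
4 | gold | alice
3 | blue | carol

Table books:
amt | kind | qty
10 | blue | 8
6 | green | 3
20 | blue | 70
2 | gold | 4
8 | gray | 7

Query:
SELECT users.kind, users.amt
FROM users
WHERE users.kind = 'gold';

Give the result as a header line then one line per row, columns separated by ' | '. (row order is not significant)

== RESULT ==
users.kind | users.amt
gold | 10
gold | 4

Derivation:
After WHERE (2 rows):
users.amt | users.kind | users.owner
10 | gold | alice
4 | gold | alice
After SELECT (2 rows):
users.kind | users.amt
gold | 10
gold | 4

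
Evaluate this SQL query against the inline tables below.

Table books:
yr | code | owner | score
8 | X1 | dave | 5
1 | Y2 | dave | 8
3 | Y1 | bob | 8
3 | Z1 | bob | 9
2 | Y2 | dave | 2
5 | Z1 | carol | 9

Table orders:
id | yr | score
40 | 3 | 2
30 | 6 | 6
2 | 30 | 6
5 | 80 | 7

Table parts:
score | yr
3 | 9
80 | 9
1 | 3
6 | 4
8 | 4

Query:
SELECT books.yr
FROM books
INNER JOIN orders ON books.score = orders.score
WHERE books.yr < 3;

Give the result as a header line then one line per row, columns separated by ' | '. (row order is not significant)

== RESULT ==
books.yr
2

Derivation:
After JOIN orders (1 rows):
books.yr | books.code | books.owner | books.score | orders.id | orders.yr | orders.score
2 | Y2 | dave | 2 | 40 | 3 | 2
After WHERE (1 rows):
books.yr | books.code | books.owner | books.score | orders.id | orders.yr | orders.score
2 | Y2 | dave | 2 | 40 | 3 | 2
After SELECT (1 rows):
books.yr
2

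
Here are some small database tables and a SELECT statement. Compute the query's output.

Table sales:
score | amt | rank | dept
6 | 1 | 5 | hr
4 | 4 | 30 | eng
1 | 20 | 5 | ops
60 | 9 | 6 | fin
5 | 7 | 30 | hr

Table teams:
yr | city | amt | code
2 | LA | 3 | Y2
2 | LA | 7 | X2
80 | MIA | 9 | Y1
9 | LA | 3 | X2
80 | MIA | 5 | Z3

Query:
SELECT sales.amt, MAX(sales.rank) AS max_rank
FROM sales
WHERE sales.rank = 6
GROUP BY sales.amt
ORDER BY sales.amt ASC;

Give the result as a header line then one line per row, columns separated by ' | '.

After WHERE (1 rows):
sales.score | sales.amt | sales.rank | sales.dept
60 | 9 | 6 | fin
After GROUP BY (1 rows):
sales.amt | max_rank
9 | 6
After ORDER BY (1 rows):
sales.amt | max_rank
9 | 6

== RESULT ==
sales.amt | max_rank
9 | 6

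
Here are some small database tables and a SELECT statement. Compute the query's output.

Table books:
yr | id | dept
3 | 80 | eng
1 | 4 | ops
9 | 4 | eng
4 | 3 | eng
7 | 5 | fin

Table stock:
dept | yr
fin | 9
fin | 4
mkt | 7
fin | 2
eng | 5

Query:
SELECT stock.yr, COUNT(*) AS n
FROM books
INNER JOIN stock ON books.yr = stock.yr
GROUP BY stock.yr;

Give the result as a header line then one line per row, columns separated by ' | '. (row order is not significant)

After JOIN stock (3 rows):
books.yr | books.id | books.dept | stock.dept | stock.yr
9 | 4 | eng | fin | 9
4 | 3 | eng | fin | 4
7 | 5 | fin | mkt | 7
After GROUP BY (3 rows):
stock.yr | n
9 | 1
4 | 1
7 | 1

== RESULT ==
stock.yr | n
9 | 1
4 | 1
7 | 1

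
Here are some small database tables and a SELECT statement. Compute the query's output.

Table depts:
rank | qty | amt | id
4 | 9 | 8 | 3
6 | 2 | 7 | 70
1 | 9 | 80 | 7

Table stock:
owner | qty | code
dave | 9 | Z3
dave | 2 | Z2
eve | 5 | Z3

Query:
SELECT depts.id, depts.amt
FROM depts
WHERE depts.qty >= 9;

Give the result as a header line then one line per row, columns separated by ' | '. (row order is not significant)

== RESULT ==
depts.id | depts.amt
3 | 8
7 | 80

Derivation:
After WHERE (2 rows):
depts.rank | depts.qty | depts.amt | depts.id
4 | 9 | 8 | 3
1 | 9 | 80 | 7
After SELECT (2 rows):
depts.id | depts.amt
3 | 8
7 | 80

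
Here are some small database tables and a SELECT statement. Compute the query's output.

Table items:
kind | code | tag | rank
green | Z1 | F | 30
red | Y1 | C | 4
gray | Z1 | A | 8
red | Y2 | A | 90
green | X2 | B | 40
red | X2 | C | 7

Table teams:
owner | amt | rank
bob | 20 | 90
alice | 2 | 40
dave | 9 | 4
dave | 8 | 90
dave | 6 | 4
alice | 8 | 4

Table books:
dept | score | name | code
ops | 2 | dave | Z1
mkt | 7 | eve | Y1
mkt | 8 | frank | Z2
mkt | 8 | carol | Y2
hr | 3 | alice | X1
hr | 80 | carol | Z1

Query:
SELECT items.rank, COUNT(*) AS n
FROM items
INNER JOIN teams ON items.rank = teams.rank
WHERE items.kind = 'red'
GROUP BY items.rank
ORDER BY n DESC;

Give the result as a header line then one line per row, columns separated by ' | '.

After JOIN teams (6 rows):
items.kind | items.code | items.tag | items.rank | teams.owner | teams.amt | teams.rank
red | Y1 | C | 4 | dave | 9 | 4
red | Y1 | C | 4 | dave | 6 | 4
red | Y1 | C | 4 | alice | 8 | 4
red | Y2 | A | 90 | bob | 20 | 90
red | Y2 | A | 90 | dave | 8 | 90
green | X2 | B | 40 | alice | 2 | 40
After WHERE (5 rows):
items.kind | items.code | items.tag | items.rank | teams.owner | teams.amt | teams.rank
red | Y1 | C | 4 | dave | 9 | 4
red | Y1 | C | 4 | dave | 6 | 4
red | Y1 | C | 4 | alice | 8 | 4
red | Y2 | A | 90 | bob | 20 | 90
red | Y2 | A | 90 | dave | 8 | 90
After GROUP BY (2 rows):
items.rank | n
4 | 3
90 | 2
After ORDER BY (2 rows):
items.rank | n
4 | 3
90 | 2

== RESULT ==
items.rank | n
4 | 3
90 | 2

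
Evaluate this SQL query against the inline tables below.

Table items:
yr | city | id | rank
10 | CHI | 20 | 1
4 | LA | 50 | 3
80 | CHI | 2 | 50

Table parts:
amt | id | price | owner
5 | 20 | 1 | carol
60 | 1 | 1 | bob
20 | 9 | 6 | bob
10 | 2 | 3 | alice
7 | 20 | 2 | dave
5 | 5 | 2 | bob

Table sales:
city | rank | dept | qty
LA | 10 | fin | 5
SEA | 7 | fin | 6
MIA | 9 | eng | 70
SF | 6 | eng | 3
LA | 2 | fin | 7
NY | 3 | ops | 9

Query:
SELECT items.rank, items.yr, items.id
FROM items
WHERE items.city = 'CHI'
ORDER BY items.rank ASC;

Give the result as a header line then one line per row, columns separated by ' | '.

After WHERE (2 rows):
items.yr | items.city | items.id | items.rank
10 | CHI | 20 | 1
80 | CHI | 2 | 50
After SELECT (2 rows):
items.rank | items.yr | items.id
1 | 10 | 20
50 | 80 | 2
After ORDER BY (2 rows):
items.rank | items.yr | items.id
1 | 10 | 20
50 | 80 | 2

== RESULT ==
items.rank | items.yr | items.id
1 | 10 | 20
50 | 80 | 2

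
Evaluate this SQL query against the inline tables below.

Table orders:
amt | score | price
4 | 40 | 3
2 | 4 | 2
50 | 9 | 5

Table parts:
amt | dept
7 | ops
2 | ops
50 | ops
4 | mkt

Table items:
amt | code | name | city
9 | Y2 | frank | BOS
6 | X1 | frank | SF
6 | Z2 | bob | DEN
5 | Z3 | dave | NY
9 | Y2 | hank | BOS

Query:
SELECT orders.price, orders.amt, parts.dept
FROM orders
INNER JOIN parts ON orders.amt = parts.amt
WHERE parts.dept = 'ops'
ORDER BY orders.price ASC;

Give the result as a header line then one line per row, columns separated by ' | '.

== RESULT ==
orders.price | orders.amt | parts.dept
2 | 2 | ops
5 | 50 | ops

Derivation:
After JOIN parts (3 rows):
orders.amt | orders.score | orders.price | parts.amt | parts.dept
4 | 40 | 3 | 4 | mkt
2 | 4 | 2 | 2 | ops
50 | 9 | 5 | 50 | ops
After WHERE (2 rows):
orders.amt | orders.score | orders.price | parts.amt | parts.dept
2 | 4 | 2 | 2 | ops
50 | 9 | 5 | 50 | ops
After SELECT (2 rows):
orders.price | orders.amt | parts.dept
2 | 2 | ops
5 | 50 | ops
After ORDER BY (2 rows):
orders.price | orders.amt | parts.dept
2 | 2 | ops
5 | 50 | ops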